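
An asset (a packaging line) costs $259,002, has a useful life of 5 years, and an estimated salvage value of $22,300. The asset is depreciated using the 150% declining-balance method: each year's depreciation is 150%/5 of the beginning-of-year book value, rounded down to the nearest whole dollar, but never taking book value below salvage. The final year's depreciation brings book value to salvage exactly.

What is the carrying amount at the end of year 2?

$126,912

Depreciable base = $259,002 − $22,300 = $236,702.
Year 1: ⌊$259,002 × 150%/5⌋ = $77,700. Book value $181,302.
Year 2: ⌊$181,302 × 150%/5⌋ = $54,390. Book value $126,912.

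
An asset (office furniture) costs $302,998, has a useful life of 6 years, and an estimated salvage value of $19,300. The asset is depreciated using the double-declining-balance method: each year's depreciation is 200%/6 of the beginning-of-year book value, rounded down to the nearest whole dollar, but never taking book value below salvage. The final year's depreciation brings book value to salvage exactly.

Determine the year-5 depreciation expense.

Depreciable base = $302,998 − $19,300 = $283,698.
Year 1: ⌊$302,998 × 200%/6⌋ = $100,999. Book value $201,999.
Year 2: ⌊$201,999 × 200%/6⌋ = $67,333. Book value $134,666.
Year 3: ⌊$134,666 × 200%/6⌋ = $44,888. Book value $89,778.
Year 4: ⌊$89,778 × 200%/6⌋ = $29,926. Book value $59,852.
Year 5: ⌊$59,852 × 200%/6⌋ = $19,950. Book value $39,902.

$19,950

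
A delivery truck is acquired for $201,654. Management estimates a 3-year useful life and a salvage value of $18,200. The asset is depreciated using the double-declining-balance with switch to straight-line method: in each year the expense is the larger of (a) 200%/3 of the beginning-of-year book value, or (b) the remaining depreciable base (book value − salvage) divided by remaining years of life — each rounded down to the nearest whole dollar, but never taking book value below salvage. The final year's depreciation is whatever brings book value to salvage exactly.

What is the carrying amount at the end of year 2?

$22,406

Depreciable base = $201,654 − $18,200 = $183,454.
Year 1: DB = ⌊$201,654 × 200%/3⌋ = $134,436; SL = ⌊$183,454/3⌋ = $61,151 → take DB $134,436. Book value $67,218.
Year 2: DB = ⌊$67,218 × 200%/3⌋ = $44,812; SL = ⌊$49,018/2⌋ = $24,509 → take DB $44,812. Book value $22,406.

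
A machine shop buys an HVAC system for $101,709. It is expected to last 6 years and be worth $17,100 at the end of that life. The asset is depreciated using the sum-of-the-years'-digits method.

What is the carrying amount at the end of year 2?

$57,390

Depreciable base = $101,709 − $17,100 = $84,609.
Sum of the years' digits = 6+5+4+3+2+1 = 21.
Year 1: $84,609 × 6/21 = $24,174. Book value $77,535.
Year 2: $84,609 × 5/21 = $20,145. Book value $57,390.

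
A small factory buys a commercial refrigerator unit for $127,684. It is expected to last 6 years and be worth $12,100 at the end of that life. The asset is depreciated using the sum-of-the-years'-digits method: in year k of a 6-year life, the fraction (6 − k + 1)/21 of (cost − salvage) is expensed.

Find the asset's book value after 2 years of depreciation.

Depreciable base = $127,684 − $12,100 = $115,584.
Sum of the years' digits = 6+5+4+3+2+1 = 21.
Year 1: $115,584 × 6/21 = $33,024. Book value $94,660.
Year 2: $115,584 × 5/21 = $27,520. Book value $67,140.

$67,140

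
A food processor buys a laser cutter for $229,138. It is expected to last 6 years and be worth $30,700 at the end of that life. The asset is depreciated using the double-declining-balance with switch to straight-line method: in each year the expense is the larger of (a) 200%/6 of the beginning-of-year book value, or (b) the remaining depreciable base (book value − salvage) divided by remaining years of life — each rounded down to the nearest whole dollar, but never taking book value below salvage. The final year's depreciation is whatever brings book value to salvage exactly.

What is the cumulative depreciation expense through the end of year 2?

$127,298

Depreciable base = $229,138 − $30,700 = $198,438.
Year 1: DB = ⌊$229,138 × 200%/6⌋ = $76,379; SL = ⌊$198,438/6⌋ = $33,073 → take DB $76,379. Book value $152,759.
Year 2: DB = ⌊$152,759 × 200%/6⌋ = $50,919; SL = ⌊$122,059/5⌋ = $24,411 → take DB $50,919. Book value $101,840.
Accumulated through year 2 = $229,138 − $101,840 = $127,298.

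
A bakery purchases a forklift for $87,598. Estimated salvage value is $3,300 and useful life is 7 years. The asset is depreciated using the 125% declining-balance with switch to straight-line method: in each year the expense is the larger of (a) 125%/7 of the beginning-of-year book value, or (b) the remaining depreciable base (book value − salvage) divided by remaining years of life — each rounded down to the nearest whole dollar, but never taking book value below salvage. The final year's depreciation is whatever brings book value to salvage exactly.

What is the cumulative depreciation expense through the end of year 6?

$73,136

Depreciable base = $87,598 − $3,300 = $84,298.
Year 1: DB = ⌊$87,598 × 125%/7⌋ = $15,642; SL = ⌊$84,298/7⌋ = $12,042 → take DB $15,642. Book value $71,956.
Year 2: DB = ⌊$71,956 × 125%/7⌋ = $12,849; SL = ⌊$68,656/6⌋ = $11,442 → take DB $12,849. Book value $59,107.
Year 3: DB = ⌊$59,107 × 125%/7⌋ = $10,554; SL = ⌊$55,807/5⌋ = $11,161 → take SL $11,161. Book value $47,946.
Year 4: DB = ⌊$47,946 × 125%/7⌋ = $8,561; SL = ⌊$44,646/4⌋ = $11,161 → take SL $11,161. Book value $36,785.
Year 5: DB = ⌊$36,785 × 125%/7⌋ = $6,568; SL = ⌊$33,485/3⌋ = $11,161 → take SL $11,161. Book value $25,624.
Year 6: DB = ⌊$25,624 × 125%/7⌋ = $4,575; SL = ⌊$22,324/2⌋ = $11,162 → take SL $11,162. Book value $14,462.
Accumulated through year 6 = $87,598 − $14,462 = $73,136.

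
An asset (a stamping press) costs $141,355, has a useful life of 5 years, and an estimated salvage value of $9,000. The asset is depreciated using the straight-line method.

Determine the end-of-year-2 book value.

Depreciable base = $141,355 − $9,000 = $132,355.
Annual expense = $132,355 / 5 = $26,471.
End of year 1: book value $114,884.
End of year 2: book value $88,413.

$88,413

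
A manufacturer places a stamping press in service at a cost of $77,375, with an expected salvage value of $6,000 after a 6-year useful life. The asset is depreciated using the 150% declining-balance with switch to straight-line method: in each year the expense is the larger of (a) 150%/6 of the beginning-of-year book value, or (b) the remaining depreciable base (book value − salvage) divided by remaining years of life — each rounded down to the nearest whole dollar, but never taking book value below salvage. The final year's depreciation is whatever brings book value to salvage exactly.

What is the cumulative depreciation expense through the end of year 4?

$53,613

Depreciable base = $77,375 − $6,000 = $71,375.
Year 1: DB = ⌊$77,375 × 150%/6⌋ = $19,343; SL = ⌊$71,375/6⌋ = $11,895 → take DB $19,343. Book value $58,032.
Year 2: DB = ⌊$58,032 × 150%/6⌋ = $14,508; SL = ⌊$52,032/5⌋ = $10,406 → take DB $14,508. Book value $43,524.
Year 3: DB = ⌊$43,524 × 150%/6⌋ = $10,881; SL = ⌊$37,524/4⌋ = $9,381 → take DB $10,881. Book value $32,643.
Year 4: DB = ⌊$32,643 × 150%/6⌋ = $8,160; SL = ⌊$26,643/3⌋ = $8,881 → take SL $8,881. Book value $23,762.
Accumulated through year 4 = $77,375 − $23,762 = $53,613.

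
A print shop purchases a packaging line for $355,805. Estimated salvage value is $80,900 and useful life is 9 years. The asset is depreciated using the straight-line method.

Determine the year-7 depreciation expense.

$30,545

Depreciable base = $355,805 − $80,900 = $274,905.
Annual expense = $274,905 / 9 = $30,545.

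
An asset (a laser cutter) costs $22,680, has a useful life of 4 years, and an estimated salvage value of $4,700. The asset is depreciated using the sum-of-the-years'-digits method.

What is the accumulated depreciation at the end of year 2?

$12,586

Depreciable base = $22,680 − $4,700 = $17,980.
Sum of the years' digits = 4+3+2+1 = 10.
Year 1: $17,980 × 4/10 = $7,192. Book value $15,488.
Year 2: $17,980 × 3/10 = $5,394. Book value $10,094.
Accumulated through year 2 = $22,680 − $10,094 = $12,586.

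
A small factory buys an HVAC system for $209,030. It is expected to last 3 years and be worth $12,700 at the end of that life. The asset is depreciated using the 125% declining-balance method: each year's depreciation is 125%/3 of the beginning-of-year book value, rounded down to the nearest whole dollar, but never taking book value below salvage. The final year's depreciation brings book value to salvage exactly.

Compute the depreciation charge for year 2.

$50,806

Depreciable base = $209,030 − $12,700 = $196,330.
Year 1: ⌊$209,030 × 125%/3⌋ = $87,095. Book value $121,935.
Year 2: ⌊$121,935 × 125%/3⌋ = $50,806. Book value $71,129.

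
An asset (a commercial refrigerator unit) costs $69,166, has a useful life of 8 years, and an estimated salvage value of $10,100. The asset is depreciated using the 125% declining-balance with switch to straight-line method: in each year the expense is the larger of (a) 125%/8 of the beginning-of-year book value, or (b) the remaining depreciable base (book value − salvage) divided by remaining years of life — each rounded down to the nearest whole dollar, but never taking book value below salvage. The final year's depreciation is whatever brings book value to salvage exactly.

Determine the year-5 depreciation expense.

$6,239

Depreciable base = $69,166 − $10,100 = $59,066.
Year 1: DB = ⌊$69,166 × 125%/8⌋ = $10,807; SL = ⌊$59,066/8⌋ = $7,383 → take DB $10,807. Book value $58,359.
Year 2: DB = ⌊$58,359 × 125%/8⌋ = $9,118; SL = ⌊$48,259/7⌋ = $6,894 → take DB $9,118. Book value $49,241.
Year 3: DB = ⌊$49,241 × 125%/8⌋ = $7,693; SL = ⌊$39,141/6⌋ = $6,523 → take DB $7,693. Book value $41,548.
Year 4: DB = ⌊$41,548 × 125%/8⌋ = $6,491; SL = ⌊$31,448/5⌋ = $6,289 → take DB $6,491. Book value $35,057.
Year 5: DB = ⌊$35,057 × 125%/8⌋ = $5,477; SL = ⌊$24,957/4⌋ = $6,239 → take SL $6,239. Book value $28,818.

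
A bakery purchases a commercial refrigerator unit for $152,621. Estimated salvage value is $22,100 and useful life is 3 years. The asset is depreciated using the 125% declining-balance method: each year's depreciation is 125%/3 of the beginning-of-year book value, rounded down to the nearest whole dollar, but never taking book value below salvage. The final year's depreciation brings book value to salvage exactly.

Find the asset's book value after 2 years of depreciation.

$51,934

Depreciable base = $152,621 − $22,100 = $130,521.
Year 1: ⌊$152,621 × 125%/3⌋ = $63,592. Book value $89,029.
Year 2: ⌊$89,029 × 125%/3⌋ = $37,095. Book value $51,934.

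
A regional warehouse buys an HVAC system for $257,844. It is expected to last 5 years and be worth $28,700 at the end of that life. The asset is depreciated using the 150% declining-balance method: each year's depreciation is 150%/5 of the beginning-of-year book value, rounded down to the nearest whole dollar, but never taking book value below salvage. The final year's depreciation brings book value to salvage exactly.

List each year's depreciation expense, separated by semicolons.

$77,353; $54,147; $37,903; $26,532; $33,209

Depreciable base = $257,844 − $28,700 = $229,144.
Year 1: ⌊$257,844 × 150%/5⌋ = $77,353. Book value $180,491.
Year 2: ⌊$180,491 × 150%/5⌋ = $54,147. Book value $126,344.
Year 3: ⌊$126,344 × 150%/5⌋ = $37,903. Book value $88,441.
Year 4: ⌊$88,441 × 150%/5⌋ = $26,532. Book value $61,909.
Year 5 (final): $61,909 − $28,700 = $33,209. Book value $28,700.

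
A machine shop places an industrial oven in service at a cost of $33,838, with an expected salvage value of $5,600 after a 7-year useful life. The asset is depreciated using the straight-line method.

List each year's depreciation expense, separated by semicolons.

Depreciable base = $33,838 − $5,600 = $28,238.
Annual expense = $28,238 / 7 = $4,034.
End of year 1: book value $29,804.
End of year 2: book value $25,770.
End of year 3: book value $21,736.
End of year 4: book value $17,702.
End of year 5: book value $13,668.
End of year 6: book value $9,634.
End of year 7: book value $5,600.

$4,034; $4,034; $4,034; $4,034; $4,034; $4,034; $4,034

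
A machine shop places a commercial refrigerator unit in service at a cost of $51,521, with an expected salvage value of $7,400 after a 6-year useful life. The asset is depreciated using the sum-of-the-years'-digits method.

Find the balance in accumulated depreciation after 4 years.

$37,818

Depreciable base = $51,521 − $7,400 = $44,121.
Sum of the years' digits = 6+5+4+3+2+1 = 21.
Year 1: $44,121 × 6/21 = $12,606. Book value $38,915.
Year 2: $44,121 × 5/21 = $10,505. Book value $28,410.
Year 3: $44,121 × 4/21 = $8,404. Book value $20,006.
Year 4: $44,121 × 3/21 = $6,303. Book value $13,703.
Accumulated through year 4 = $51,521 − $13,703 = $37,818.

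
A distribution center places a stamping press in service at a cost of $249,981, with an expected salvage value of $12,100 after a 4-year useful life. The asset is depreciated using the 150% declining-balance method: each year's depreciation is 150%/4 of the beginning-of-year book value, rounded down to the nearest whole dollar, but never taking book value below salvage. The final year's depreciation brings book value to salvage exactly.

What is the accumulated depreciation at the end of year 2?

$152,331

Depreciable base = $249,981 − $12,100 = $237,881.
Year 1: ⌊$249,981 × 150%/4⌋ = $93,742. Book value $156,239.
Year 2: ⌊$156,239 × 150%/4⌋ = $58,589. Book value $97,650.
Accumulated through year 2 = $249,981 − $97,650 = $152,331.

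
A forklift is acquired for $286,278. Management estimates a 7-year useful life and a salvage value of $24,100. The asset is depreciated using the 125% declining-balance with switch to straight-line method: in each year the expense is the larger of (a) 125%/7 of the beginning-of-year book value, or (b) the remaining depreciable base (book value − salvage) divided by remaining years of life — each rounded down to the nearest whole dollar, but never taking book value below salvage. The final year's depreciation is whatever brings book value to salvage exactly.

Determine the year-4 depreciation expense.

$33,643

Depreciable base = $286,278 − $24,100 = $262,178.
Year 1: DB = ⌊$286,278 × 125%/7⌋ = $51,121; SL = ⌊$262,178/7⌋ = $37,454 → take DB $51,121. Book value $235,157.
Year 2: DB = ⌊$235,157 × 125%/7⌋ = $41,992; SL = ⌊$211,057/6⌋ = $35,176 → take DB $41,992. Book value $193,165.
Year 3: DB = ⌊$193,165 × 125%/7⌋ = $34,493; SL = ⌊$169,065/5⌋ = $33,813 → take DB $34,493. Book value $158,672.
Year 4: DB = ⌊$158,672 × 125%/7⌋ = $28,334; SL = ⌊$134,572/4⌋ = $33,643 → take SL $33,643. Book value $125,029.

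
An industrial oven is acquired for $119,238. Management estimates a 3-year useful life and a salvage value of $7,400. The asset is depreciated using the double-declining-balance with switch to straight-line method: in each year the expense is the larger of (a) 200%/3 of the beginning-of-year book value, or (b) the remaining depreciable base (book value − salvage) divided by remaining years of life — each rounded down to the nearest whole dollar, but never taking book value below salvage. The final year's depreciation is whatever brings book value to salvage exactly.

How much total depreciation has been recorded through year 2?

Depreciable base = $119,238 − $7,400 = $111,838.
Year 1: DB = ⌊$119,238 × 200%/3⌋ = $79,492; SL = ⌊$111,838/3⌋ = $37,279 → take DB $79,492. Book value $39,746.
Year 2: DB = ⌊$39,746 × 200%/3⌋ = $26,497; SL = ⌊$32,346/2⌋ = $16,173 → take DB $26,497. Book value $13,249.
Accumulated through year 2 = $119,238 − $13,249 = $105,989.

$105,989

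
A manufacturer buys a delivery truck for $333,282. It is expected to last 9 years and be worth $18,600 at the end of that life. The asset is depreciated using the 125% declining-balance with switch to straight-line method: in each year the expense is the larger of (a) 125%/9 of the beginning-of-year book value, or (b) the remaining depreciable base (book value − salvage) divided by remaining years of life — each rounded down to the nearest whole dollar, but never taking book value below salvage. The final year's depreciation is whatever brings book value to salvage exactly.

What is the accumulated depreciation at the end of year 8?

$282,313

Depreciable base = $333,282 − $18,600 = $314,682.
Year 1: DB = ⌊$333,282 × 125%/9⌋ = $46,289; SL = ⌊$314,682/9⌋ = $34,964 → take DB $46,289. Book value $286,993.
Year 2: DB = ⌊$286,993 × 125%/9⌋ = $39,860; SL = ⌊$268,393/8⌋ = $33,549 → take DB $39,860. Book value $247,133.
Year 3: DB = ⌊$247,133 × 125%/9⌋ = $34,324; SL = ⌊$228,533/7⌋ = $32,647 → take DB $34,324. Book value $212,809.
Year 4: DB = ⌊$212,809 × 125%/9⌋ = $29,556; SL = ⌊$194,209/6⌋ = $32,368 → take SL $32,368. Book value $180,441.
Year 5: DB = ⌊$180,441 × 125%/9⌋ = $25,061; SL = ⌊$161,841/5⌋ = $32,368 → take SL $32,368. Book value $148,073.
Year 6: DB = ⌊$148,073 × 125%/9⌋ = $20,565; SL = ⌊$129,473/4⌋ = $32,368 → take SL $32,368. Book value $115,705.
Year 7: DB = ⌊$115,705 × 125%/9⌋ = $16,070; SL = ⌊$97,105/3⌋ = $32,368 → take SL $32,368. Book value $83,337.
Year 8: DB = ⌊$83,337 × 125%/9⌋ = $11,574; SL = ⌊$64,737/2⌋ = $32,368 → take SL $32,368. Book value $50,969.
Accumulated through year 8 = $333,282 − $50,969 = $282,313.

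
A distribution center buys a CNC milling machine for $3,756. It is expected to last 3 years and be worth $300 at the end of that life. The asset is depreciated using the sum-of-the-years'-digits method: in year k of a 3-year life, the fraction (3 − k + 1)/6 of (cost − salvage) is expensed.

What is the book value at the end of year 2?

$876

Depreciable base = $3,756 − $300 = $3,456.
Sum of the years' digits = 3+2+1 = 6.
Year 1: $3,456 × 3/6 = $1,728. Book value $2,028.
Year 2: $3,456 × 2/6 = $1,152. Book value $876.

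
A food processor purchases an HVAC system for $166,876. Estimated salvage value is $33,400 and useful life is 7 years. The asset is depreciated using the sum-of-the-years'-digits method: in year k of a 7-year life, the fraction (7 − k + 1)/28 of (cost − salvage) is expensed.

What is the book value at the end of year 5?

$47,701

Depreciable base = $166,876 − $33,400 = $133,476.
Sum of the years' digits = 7+6+5+4+3+2+1 = 28.
Year 1: $133,476 × 7/28 = $33,369. Book value $133,507.
Year 2: $133,476 × 6/28 = $28,602. Book value $104,905.
Year 3: $133,476 × 5/28 = $23,835. Book value $81,070.
Year 4: $133,476 × 4/28 = $19,068. Book value $62,002.
Year 5: $133,476 × 3/28 = $14,301. Book value $47,701.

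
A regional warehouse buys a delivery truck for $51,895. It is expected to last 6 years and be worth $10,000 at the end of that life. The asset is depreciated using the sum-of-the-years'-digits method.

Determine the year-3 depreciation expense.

$7,980

Depreciable base = $51,895 − $10,000 = $41,895.
Sum of the years' digits = 6+5+4+3+2+1 = 21.
Year 1: $41,895 × 6/21 = $11,970. Book value $39,925.
Year 2: $41,895 × 5/21 = $9,975. Book value $29,950.
Year 3: $41,895 × 4/21 = $7,980. Book value $21,970.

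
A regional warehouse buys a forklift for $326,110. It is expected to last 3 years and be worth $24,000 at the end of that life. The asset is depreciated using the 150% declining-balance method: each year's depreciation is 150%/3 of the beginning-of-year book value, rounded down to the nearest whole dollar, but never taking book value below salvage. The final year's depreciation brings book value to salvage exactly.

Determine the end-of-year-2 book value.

$81,528

Depreciable base = $326,110 − $24,000 = $302,110.
Year 1: ⌊$326,110 × 150%/3⌋ = $163,055. Book value $163,055.
Year 2: ⌊$163,055 × 150%/3⌋ = $81,527. Book value $81,528.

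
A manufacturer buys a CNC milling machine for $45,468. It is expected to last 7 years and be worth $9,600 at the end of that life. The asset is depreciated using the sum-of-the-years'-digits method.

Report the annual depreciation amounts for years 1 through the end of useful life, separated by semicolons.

Depreciable base = $45,468 − $9,600 = $35,868.
Sum of the years' digits = 7+6+5+4+3+2+1 = 28.
Year 1: $35,868 × 7/28 = $8,967. Book value $36,501.
Year 2: $35,868 × 6/28 = $7,686. Book value $28,815.
Year 3: $35,868 × 5/28 = $6,405. Book value $22,410.
Year 4: $35,868 × 4/28 = $5,124. Book value $17,286.
Year 5: $35,868 × 3/28 = $3,843. Book value $13,443.
Year 6: $35,868 × 2/28 = $2,562. Book value $10,881.
Year 7: $35,868 × 1/28 = $1,281. Book value $9,600.

$8,967; $7,686; $6,405; $5,124; $3,843; $2,562; $1,281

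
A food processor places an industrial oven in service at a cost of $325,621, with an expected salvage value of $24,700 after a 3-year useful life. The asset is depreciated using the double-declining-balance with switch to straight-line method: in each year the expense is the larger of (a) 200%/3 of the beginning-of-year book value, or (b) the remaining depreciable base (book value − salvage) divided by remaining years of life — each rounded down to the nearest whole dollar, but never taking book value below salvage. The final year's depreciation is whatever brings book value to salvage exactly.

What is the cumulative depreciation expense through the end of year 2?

$289,440

Depreciable base = $325,621 − $24,700 = $300,921.
Year 1: DB = ⌊$325,621 × 200%/3⌋ = $217,080; SL = ⌊$300,921/3⌋ = $100,307 → take DB $217,080. Book value $108,541.
Year 2: DB = ⌊$108,541 × 200%/3⌋ = $72,360; SL = ⌊$83,841/2⌋ = $41,920 → take DB $72,360. Book value $36,181.
Accumulated through year 2 = $325,621 − $36,181 = $289,440.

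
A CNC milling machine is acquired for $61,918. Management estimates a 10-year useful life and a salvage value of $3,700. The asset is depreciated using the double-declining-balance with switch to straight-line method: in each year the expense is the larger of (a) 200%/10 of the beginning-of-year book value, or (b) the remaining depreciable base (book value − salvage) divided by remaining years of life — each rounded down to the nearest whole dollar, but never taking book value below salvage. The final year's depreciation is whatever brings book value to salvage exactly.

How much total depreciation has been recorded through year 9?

$55,122

Depreciable base = $61,918 − $3,700 = $58,218.
Year 1: DB = ⌊$61,918 × 200%/10⌋ = $12,383; SL = ⌊$58,218/10⌋ = $5,821 → take DB $12,383. Book value $49,535.
Year 2: DB = ⌊$49,535 × 200%/10⌋ = $9,907; SL = ⌊$45,835/9⌋ = $5,092 → take DB $9,907. Book value $39,628.
Year 3: DB = ⌊$39,628 × 200%/10⌋ = $7,925; SL = ⌊$35,928/8⌋ = $4,491 → take DB $7,925. Book value $31,703.
Year 4: DB = ⌊$31,703 × 200%/10⌋ = $6,340; SL = ⌊$28,003/7⌋ = $4,000 → take DB $6,340. Book value $25,363.
Year 5: DB = ⌊$25,363 × 200%/10⌋ = $5,072; SL = ⌊$21,663/6⌋ = $3,610 → take DB $5,072. Book value $20,291.
Year 6: DB = ⌊$20,291 × 200%/10⌋ = $4,058; SL = ⌊$16,591/5⌋ = $3,318 → take DB $4,058. Book value $16,233.
Year 7: DB = ⌊$16,233 × 200%/10⌋ = $3,246; SL = ⌊$12,533/4⌋ = $3,133 → take DB $3,246. Book value $12,987.
Year 8: DB = ⌊$12,987 × 200%/10⌋ = $2,597; SL = ⌊$9,287/3⌋ = $3,095 → take SL $3,095. Book value $9,892.
Year 9: DB = ⌊$9,892 × 200%/10⌋ = $1,978; SL = ⌊$6,192/2⌋ = $3,096 → take SL $3,096. Book value $6,796.
Accumulated through year 9 = $61,918 − $6,796 = $55,122.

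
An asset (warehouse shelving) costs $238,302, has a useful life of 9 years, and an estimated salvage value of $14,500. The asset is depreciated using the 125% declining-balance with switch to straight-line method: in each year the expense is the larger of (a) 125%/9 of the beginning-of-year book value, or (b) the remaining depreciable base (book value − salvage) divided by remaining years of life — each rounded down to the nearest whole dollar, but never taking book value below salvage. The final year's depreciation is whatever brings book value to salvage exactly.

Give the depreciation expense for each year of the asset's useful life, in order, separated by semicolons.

Depreciable base = $238,302 − $14,500 = $223,802.
Year 1: DB = ⌊$238,302 × 125%/9⌋ = $33,097; SL = ⌊$223,802/9⌋ = $24,866 → take DB $33,097. Book value $205,205.
Year 2: DB = ⌊$205,205 × 125%/9⌋ = $28,500; SL = ⌊$190,705/8⌋ = $23,838 → take DB $28,500. Book value $176,705.
Year 3: DB = ⌊$176,705 × 125%/9⌋ = $24,542; SL = ⌊$162,205/7⌋ = $23,172 → take DB $24,542. Book value $152,163.
Year 4: DB = ⌊$152,163 × 125%/9⌋ = $21,133; SL = ⌊$137,663/6⌋ = $22,943 → take SL $22,943. Book value $129,220.
Year 5: DB = ⌊$129,220 × 125%/9⌋ = $17,947; SL = ⌊$114,720/5⌋ = $22,944 → take SL $22,944. Book value $106,276.
Year 6: DB = ⌊$106,276 × 125%/9⌋ = $14,760; SL = ⌊$91,776/4⌋ = $22,944 → take SL $22,944. Book value $83,332.
Year 7: DB = ⌊$83,332 × 125%/9⌋ = $11,573; SL = ⌊$68,832/3⌋ = $22,944 → take SL $22,944. Book value $60,388.
Year 8: DB = ⌊$60,388 × 125%/9⌋ = $8,387; SL = ⌊$45,888/2⌋ = $22,944 → take SL $22,944. Book value $37,444.
Year 9 (final): $37,444 − $14,500 = $22,944. Book value $14,500.

$33,097; $28,500; $24,542; $22,943; $22,944; $22,944; $22,944; $22,944; $22,944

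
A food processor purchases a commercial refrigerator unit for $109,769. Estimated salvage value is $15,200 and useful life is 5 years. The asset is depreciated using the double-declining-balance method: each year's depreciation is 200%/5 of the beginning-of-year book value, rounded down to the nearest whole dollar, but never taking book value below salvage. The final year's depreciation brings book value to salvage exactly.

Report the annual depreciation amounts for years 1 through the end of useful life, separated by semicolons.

$43,907; $26,344; $15,807; $8,511; $0

Depreciable base = $109,769 − $15,200 = $94,569.
Year 1: ⌊$109,769 × 200%/5⌋ = $43,907. Book value $65,862.
Year 2: ⌊$65,862 × 200%/5⌋ = $26,344. Book value $39,518.
Year 3: ⌊$39,518 × 200%/5⌋ = $15,807. Book value $23,711.
Year 4: ⌊$23,711 × 200%/5⌋ = $9,484, capped at $8,511. Book value $15,200.
Year 5 (final): $15,200 − $15,200 = $0. Book value $15,200.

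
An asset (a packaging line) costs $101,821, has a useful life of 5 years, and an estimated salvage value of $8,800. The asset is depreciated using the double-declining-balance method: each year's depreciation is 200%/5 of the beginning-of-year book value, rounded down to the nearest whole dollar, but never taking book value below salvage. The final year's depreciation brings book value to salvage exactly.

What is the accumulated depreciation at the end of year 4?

Depreciable base = $101,821 − $8,800 = $93,021.
Year 1: ⌊$101,821 × 200%/5⌋ = $40,728. Book value $61,093.
Year 2: ⌊$61,093 × 200%/5⌋ = $24,437. Book value $36,656.
Year 3: ⌊$36,656 × 200%/5⌋ = $14,662. Book value $21,994.
Year 4: ⌊$21,994 × 200%/5⌋ = $8,797. Book value $13,197.
Accumulated through year 4 = $101,821 − $13,197 = $88,624.

$88,624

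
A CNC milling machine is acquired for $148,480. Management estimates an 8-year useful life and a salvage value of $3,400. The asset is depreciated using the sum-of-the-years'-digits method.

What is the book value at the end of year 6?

$15,490

Depreciable base = $148,480 − $3,400 = $145,080.
Sum of the years' digits = 8+7+6+5+4+3+2+1 = 36.
Year 1: $145,080 × 8/36 = $32,240. Book value $116,240.
Year 2: $145,080 × 7/36 = $28,210. Book value $88,030.
Year 3: $145,080 × 6/36 = $24,180. Book value $63,850.
Year 4: $145,080 × 5/36 = $20,150. Book value $43,700.
Year 5: $145,080 × 4/36 = $16,120. Book value $27,580.
Year 6: $145,080 × 3/36 = $12,090. Book value $15,490.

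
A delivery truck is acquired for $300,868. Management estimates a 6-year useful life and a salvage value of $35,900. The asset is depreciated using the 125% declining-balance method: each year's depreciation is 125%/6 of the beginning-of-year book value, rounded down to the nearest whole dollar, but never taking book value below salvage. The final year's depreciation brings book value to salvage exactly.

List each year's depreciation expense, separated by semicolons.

Depreciable base = $300,868 − $35,900 = $264,968.
Year 1: ⌊$300,868 × 125%/6⌋ = $62,680. Book value $238,188.
Year 2: ⌊$238,188 × 125%/6⌋ = $49,622. Book value $188,566.
Year 3: ⌊$188,566 × 125%/6⌋ = $39,284. Book value $149,282.
Year 4: ⌊$149,282 × 125%/6⌋ = $31,100. Book value $118,182.
Year 5: ⌊$118,182 × 125%/6⌋ = $24,621. Book value $93,561.
Year 6 (final): $93,561 − $35,900 = $57,661. Book value $35,900.

$62,680; $49,622; $39,284; $31,100; $24,621; $57,661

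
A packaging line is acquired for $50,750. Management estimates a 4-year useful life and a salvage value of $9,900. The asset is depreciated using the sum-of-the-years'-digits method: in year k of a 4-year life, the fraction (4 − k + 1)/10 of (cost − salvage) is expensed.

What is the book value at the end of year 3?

$13,985

Depreciable base = $50,750 − $9,900 = $40,850.
Sum of the years' digits = 4+3+2+1 = 10.
Year 1: $40,850 × 4/10 = $16,340. Book value $34,410.
Year 2: $40,850 × 3/10 = $12,255. Book value $22,155.
Year 3: $40,850 × 2/10 = $8,170. Book value $13,985.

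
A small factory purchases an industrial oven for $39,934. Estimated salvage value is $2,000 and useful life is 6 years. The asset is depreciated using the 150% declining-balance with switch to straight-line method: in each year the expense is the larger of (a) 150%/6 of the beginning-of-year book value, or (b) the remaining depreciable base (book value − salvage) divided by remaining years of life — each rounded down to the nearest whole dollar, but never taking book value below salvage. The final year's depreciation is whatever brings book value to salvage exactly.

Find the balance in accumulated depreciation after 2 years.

$17,470

Depreciable base = $39,934 − $2,000 = $37,934.
Year 1: DB = ⌊$39,934 × 150%/6⌋ = $9,983; SL = ⌊$37,934/6⌋ = $6,322 → take DB $9,983. Book value $29,951.
Year 2: DB = ⌊$29,951 × 150%/6⌋ = $7,487; SL = ⌊$27,951/5⌋ = $5,590 → take DB $7,487. Book value $22,464.
Accumulated through year 2 = $39,934 − $22,464 = $17,470.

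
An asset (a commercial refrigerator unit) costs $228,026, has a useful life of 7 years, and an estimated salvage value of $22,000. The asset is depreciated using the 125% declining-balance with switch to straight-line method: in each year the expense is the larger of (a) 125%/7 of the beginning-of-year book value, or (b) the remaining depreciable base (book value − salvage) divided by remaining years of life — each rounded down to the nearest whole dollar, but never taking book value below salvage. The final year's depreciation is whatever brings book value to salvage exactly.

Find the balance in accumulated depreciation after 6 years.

$179,929

Depreciable base = $228,026 − $22,000 = $206,026.
Year 1: DB = ⌊$228,026 × 125%/7⌋ = $40,718; SL = ⌊$206,026/7⌋ = $29,432 → take DB $40,718. Book value $187,308.
Year 2: DB = ⌊$187,308 × 125%/7⌋ = $33,447; SL = ⌊$165,308/6⌋ = $27,551 → take DB $33,447. Book value $153,861.
Year 3: DB = ⌊$153,861 × 125%/7⌋ = $27,475; SL = ⌊$131,861/5⌋ = $26,372 → take DB $27,475. Book value $126,386.
Year 4: DB = ⌊$126,386 × 125%/7⌋ = $22,568; SL = ⌊$104,386/4⌋ = $26,096 → take SL $26,096. Book value $100,290.
Year 5: DB = ⌊$100,290 × 125%/7⌋ = $17,908; SL = ⌊$78,290/3⌋ = $26,096 → take SL $26,096. Book value $74,194.
Year 6: DB = ⌊$74,194 × 125%/7⌋ = $13,248; SL = ⌊$52,194/2⌋ = $26,097 → take SL $26,097. Book value $48,097.
Accumulated through year 6 = $228,026 − $48,097 = $179,929.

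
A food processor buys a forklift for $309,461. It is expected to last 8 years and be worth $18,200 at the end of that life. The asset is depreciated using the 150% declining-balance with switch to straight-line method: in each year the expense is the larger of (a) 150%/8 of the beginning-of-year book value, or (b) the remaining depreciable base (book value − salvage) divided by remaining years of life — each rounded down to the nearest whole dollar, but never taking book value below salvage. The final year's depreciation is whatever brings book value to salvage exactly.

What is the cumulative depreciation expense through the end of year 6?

Depreciable base = $309,461 − $18,200 = $291,261.
Year 1: DB = ⌊$309,461 × 150%/8⌋ = $58,023; SL = ⌊$291,261/8⌋ = $36,407 → take DB $58,023. Book value $251,438.
Year 2: DB = ⌊$251,438 × 150%/8⌋ = $47,144; SL = ⌊$233,238/7⌋ = $33,319 → take DB $47,144. Book value $204,294.
Year 3: DB = ⌊$204,294 × 150%/8⌋ = $38,305; SL = ⌊$186,094/6⌋ = $31,015 → take DB $38,305. Book value $165,989.
Year 4: DB = ⌊$165,989 × 150%/8⌋ = $31,122; SL = ⌊$147,789/5⌋ = $29,557 → take DB $31,122. Book value $134,867.
Year 5: DB = ⌊$134,867 × 150%/8⌋ = $25,287; SL = ⌊$116,667/4⌋ = $29,166 → take SL $29,166. Book value $105,701.
Year 6: DB = ⌊$105,701 × 150%/8⌋ = $19,818; SL = ⌊$87,501/3⌋ = $29,167 → take SL $29,167. Book value $76,534.
Accumulated through year 6 = $309,461 − $76,534 = $232,927.

$232,927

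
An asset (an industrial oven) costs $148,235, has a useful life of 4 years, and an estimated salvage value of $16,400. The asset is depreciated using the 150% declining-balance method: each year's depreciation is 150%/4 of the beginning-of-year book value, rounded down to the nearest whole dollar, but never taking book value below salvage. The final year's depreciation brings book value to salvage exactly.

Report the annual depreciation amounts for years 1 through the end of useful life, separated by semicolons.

Depreciable base = $148,235 − $16,400 = $131,835.
Year 1: ⌊$148,235 × 150%/4⌋ = $55,588. Book value $92,647.
Year 2: ⌊$92,647 × 150%/4⌋ = $34,742. Book value $57,905.
Year 3: ⌊$57,905 × 150%/4⌋ = $21,714. Book value $36,191.
Year 4 (final): $36,191 − $16,400 = $19,791. Book value $16,400.

$55,588; $34,742; $21,714; $19,791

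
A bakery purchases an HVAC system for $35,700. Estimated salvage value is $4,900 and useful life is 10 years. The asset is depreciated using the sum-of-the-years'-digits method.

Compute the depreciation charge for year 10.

Depreciable base = $35,700 − $4,900 = $30,800.
Sum of the years' digits = 10+9+8+7+6+5+4+3+2+1 = 55.
Year 1: $30,800 × 10/55 = $5,600. Book value $30,100.
Year 2: $30,800 × 9/55 = $5,040. Book value $25,060.
Year 3: $30,800 × 8/55 = $4,480. Book value $20,580.
Year 4: $30,800 × 7/55 = $3,920. Book value $16,660.
Year 5: $30,800 × 6/55 = $3,360. Book value $13,300.
Year 6: $30,800 × 5/55 = $2,800. Book value $10,500.
Year 7: $30,800 × 4/55 = $2,240. Book value $8,260.
Year 8: $30,800 × 3/55 = $1,680. Book value $6,580.
Year 9: $30,800 × 2/55 = $1,120. Book value $5,460.
Year 10: $30,800 × 1/55 = $560. Book value $4,900.

$560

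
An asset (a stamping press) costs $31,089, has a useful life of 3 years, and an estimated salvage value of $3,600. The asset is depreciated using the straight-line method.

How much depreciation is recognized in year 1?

$9,163

Depreciable base = $31,089 − $3,600 = $27,489.
Annual expense = $27,489 / 3 = $9,163.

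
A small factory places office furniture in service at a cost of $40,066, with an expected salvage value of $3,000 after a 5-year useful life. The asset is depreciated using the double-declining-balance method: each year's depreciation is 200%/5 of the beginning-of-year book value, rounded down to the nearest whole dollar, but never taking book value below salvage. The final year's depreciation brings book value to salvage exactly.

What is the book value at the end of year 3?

Depreciable base = $40,066 − $3,000 = $37,066.
Year 1: ⌊$40,066 × 200%/5⌋ = $16,026. Book value $24,040.
Year 2: ⌊$24,040 × 200%/5⌋ = $9,616. Book value $14,424.
Year 3: ⌊$14,424 × 200%/5⌋ = $5,769. Book value $8,655.

$8,655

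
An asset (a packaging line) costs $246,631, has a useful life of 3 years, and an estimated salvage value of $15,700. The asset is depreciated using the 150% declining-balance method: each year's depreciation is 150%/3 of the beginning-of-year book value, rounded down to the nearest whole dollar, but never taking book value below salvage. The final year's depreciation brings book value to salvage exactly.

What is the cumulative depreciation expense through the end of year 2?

$184,973

Depreciable base = $246,631 − $15,700 = $230,931.
Year 1: ⌊$246,631 × 150%/3⌋ = $123,315. Book value $123,316.
Year 2: ⌊$123,316 × 150%/3⌋ = $61,658. Book value $61,658.
Accumulated through year 2 = $246,631 − $61,658 = $184,973.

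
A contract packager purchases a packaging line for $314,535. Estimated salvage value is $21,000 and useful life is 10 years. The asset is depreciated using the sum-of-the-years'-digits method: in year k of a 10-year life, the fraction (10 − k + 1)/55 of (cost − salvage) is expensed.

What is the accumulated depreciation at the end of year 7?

Depreciable base = $314,535 − $21,000 = $293,535.
Sum of the years' digits = 10+9+8+7+6+5+4+3+2+1 = 55.
Year 1: $293,535 × 10/55 = $53,370. Book value $261,165.
Year 2: $293,535 × 9/55 = $48,033. Book value $213,132.
Year 3: $293,535 × 8/55 = $42,696. Book value $170,436.
Year 4: $293,535 × 7/55 = $37,359. Book value $133,077.
Year 5: $293,535 × 6/55 = $32,022. Book value $101,055.
Year 6: $293,535 × 5/55 = $26,685. Book value $74,370.
Year 7: $293,535 × 4/55 = $21,348. Book value $53,022.
Accumulated through year 7 = $314,535 − $53,022 = $261,513.

$261,513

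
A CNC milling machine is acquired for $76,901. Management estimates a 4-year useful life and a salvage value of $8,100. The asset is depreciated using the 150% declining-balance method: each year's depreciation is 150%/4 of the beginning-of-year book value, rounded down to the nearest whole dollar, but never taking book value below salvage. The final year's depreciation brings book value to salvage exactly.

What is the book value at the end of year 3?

$18,775

Depreciable base = $76,901 − $8,100 = $68,801.
Year 1: ⌊$76,901 × 150%/4⌋ = $28,837. Book value $48,064.
Year 2: ⌊$48,064 × 150%/4⌋ = $18,024. Book value $30,040.
Year 3: ⌊$30,040 × 150%/4⌋ = $11,265. Book value $18,775.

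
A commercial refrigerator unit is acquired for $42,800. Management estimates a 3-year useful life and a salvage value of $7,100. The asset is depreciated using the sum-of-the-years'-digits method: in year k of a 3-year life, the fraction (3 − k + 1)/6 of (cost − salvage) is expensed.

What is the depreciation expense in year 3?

$5,950

Depreciable base = $42,800 − $7,100 = $35,700.
Sum of the years' digits = 3+2+1 = 6.
Year 1: $35,700 × 3/6 = $17,850. Book value $24,950.
Year 2: $35,700 × 2/6 = $11,900. Book value $13,050.
Year 3: $35,700 × 1/6 = $5,950. Book value $7,100.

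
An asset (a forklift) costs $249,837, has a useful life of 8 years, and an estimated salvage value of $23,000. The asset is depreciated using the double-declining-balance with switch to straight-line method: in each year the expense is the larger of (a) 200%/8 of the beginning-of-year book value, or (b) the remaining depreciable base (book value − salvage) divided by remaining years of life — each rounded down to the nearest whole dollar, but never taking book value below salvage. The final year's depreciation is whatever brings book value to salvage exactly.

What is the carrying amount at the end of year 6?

Depreciable base = $249,837 − $23,000 = $226,837.
Year 1: DB = ⌊$249,837 × 200%/8⌋ = $62,459; SL = ⌊$226,837/8⌋ = $28,354 → take DB $62,459. Book value $187,378.
Year 2: DB = ⌊$187,378 × 200%/8⌋ = $46,844; SL = ⌊$164,378/7⌋ = $23,482 → take DB $46,844. Book value $140,534.
Year 3: DB = ⌊$140,534 × 200%/8⌋ = $35,133; SL = ⌊$117,534/6⌋ = $19,589 → take DB $35,133. Book value $105,401.
Year 4: DB = ⌊$105,401 × 200%/8⌋ = $26,350; SL = ⌊$82,401/5⌋ = $16,480 → take DB $26,350. Book value $79,051.
Year 5: DB = ⌊$79,051 × 200%/8⌋ = $19,762; SL = ⌊$56,051/4⌋ = $14,012 → take DB $19,762. Book value $59,289.
Year 6: DB = ⌊$59,289 × 200%/8⌋ = $14,822; SL = ⌊$36,289/3⌋ = $12,096 → take DB $14,822. Book value $44,467.

$44,467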